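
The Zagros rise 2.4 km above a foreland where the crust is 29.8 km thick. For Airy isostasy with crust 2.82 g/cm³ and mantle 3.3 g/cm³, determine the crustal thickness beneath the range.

46.3 km

Root depth r = h ρ_c / (ρ_m − ρ_c) = 2.4 km × 2.82 / 0.48 = 14.1 km.
Total thickness = T + h + r = 29.8 km + 2.4 km + 14.1 km = 46.3 km.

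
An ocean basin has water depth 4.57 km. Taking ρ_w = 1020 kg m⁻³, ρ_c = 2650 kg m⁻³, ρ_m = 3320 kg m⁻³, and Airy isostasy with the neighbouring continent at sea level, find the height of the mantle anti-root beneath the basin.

11.1 km

In Airy isostatic equilibrium: replacing crust with seawater at the top is compensated by replacing crust with mantle at the base: d (ρ_c − ρ_w) = a (ρ_m − ρ_c).
a = d (ρ_c − ρ_w)/(ρ_m − ρ_c) = 4.57 km × 1630/670 = 11.1 km.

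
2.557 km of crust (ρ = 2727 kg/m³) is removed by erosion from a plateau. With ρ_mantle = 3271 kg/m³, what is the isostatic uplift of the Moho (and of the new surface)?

Unloading: uplift u = e ρ_c/ρ_m = 2.557 km × 2727/3271 = 2.13 km.

2.13 km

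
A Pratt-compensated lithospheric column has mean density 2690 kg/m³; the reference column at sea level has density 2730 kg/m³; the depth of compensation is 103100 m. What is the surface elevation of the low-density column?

ρ_ref D = ρ (D + h) → h = D (ρ_ref − ρ)/ρ.
h = 103100 m × (2730 − 2690)/2690 = 1530 m.

1530 m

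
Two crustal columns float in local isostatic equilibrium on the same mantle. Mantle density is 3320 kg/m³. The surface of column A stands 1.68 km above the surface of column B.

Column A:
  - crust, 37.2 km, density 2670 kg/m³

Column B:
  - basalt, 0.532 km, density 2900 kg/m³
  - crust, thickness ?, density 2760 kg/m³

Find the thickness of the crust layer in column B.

32.8 km

Take the compensation level at the base of the deeper column (depth z_c below the surface of column A) and equate Σ ρ_i t_i down to z_c; mantle fills any gap and the z_c terms cancel.
Column A: 37.2×2670 + (z_c − 37.2)×3320
Column B: 1.68×0 + 0.532×2900 + x×2760 + (z_c − 1.68 − 0.532 − x)×3320
The z_c×3320 term appears on both sides and cancels. Collect the known terms of each column as K = Σ(ρt)_known − 3320 × (depth of known layers): K_A = 99324 − 3320×37.2 = −24180; K_B = 1542.8 − 3320×(1.68 + 0.532) = −5801.04.
Balance: K_A = K_B − x×(3320 − 2760), so x = (K_B − K_A)/(3320 − 2760) = 18379/560 = 32.8 km.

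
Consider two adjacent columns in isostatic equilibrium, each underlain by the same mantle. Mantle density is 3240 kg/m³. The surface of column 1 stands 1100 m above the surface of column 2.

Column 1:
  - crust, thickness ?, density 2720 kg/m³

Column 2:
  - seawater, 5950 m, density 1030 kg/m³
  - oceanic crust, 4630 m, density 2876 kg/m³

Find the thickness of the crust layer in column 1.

35400 m

Take the compensation level at the base of the deeper column (depth z_c below the surface of column 1) and equate Σ ρ_i t_i down to z_c; mantle fills any gap and the z_c terms cancel.
Column 1: x×2720 + (z_c − 0 − x)×3240
Column 2: 1100×0 + 5950×1030 + 4630×2876 + (z_c − 1100 − 10580)×3240
The z_c×3240 term appears on both sides and cancels. Collect the known terms of each column as K = Σ(ρt)_known − 3240 × (depth of known layers): K_1 = 0 − 3240×0 = 0; K_2 = 19444380 − 3240×(1100 + 10580) = −18398820.
Balance: K_1 − x×(3240 − 2720) = K_2, so x = (K_1 − K_2)/(3240 − 2720) = 18398800/520 = 35400 m.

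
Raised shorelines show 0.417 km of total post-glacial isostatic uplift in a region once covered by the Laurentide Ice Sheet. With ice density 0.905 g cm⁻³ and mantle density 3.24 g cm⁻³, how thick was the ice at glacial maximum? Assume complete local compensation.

u = t ρ_ice/ρ_m → t = u ρ_m/ρ_ice = 0.417 km × 3.24/0.905 = 1.49 km.

1.49 km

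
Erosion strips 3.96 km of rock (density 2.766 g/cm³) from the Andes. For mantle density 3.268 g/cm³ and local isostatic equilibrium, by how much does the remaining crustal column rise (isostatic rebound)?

Unloading: uplift u = e ρ_c/ρ_m = 3.96 km × 2.766/3.268 = 3.35 km.

3.35 km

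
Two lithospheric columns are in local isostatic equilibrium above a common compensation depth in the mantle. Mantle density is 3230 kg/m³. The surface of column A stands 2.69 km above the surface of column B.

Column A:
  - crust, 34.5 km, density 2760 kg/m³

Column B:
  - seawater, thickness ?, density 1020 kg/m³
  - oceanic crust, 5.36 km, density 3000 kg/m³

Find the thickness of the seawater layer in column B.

2.85 km

Take the compensation level at the base of the deeper column (depth z_c below the surface of column A) and equate Σ ρ_i t_i down to z_c; mantle fills any gap and the z_c terms cancel.
Column A: 34.5×2760 + (z_c − 34.5)×3230
Column B: 2.69×0 + x×1020 + 5.36×3000 + (z_c − 2.69 − 5.36 − x)×3230
The z_c×3230 term appears on both sides and cancels. Collect the known terms of each column as K = Σ(ρt)_known − 3230 × (depth of known layers): K_A = 95220 − 3230×34.5 = −16215; K_B = 16080 − 3230×(2.69 + 5.36) = −9921.5.
Balance: K_A = K_B − x×(3230 − 1020), so x = (K_B − K_A)/(3230 − 1020) = 6293.5/2210 = 2.85 km.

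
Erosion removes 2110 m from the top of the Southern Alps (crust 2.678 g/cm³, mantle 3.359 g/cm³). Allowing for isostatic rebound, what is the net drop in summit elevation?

428 m

Rebound u = e ρ_c/ρ_m = 2110 m × 2.678/3.359 = 1682 m.
Net surface drop = e − u = 2110 m − 1682 m = e (ρ_m − ρ_c)/ρ_m = 428 m.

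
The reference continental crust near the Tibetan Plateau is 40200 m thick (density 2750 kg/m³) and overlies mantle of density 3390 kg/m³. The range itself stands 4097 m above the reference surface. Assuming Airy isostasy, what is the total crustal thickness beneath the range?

Root depth r = h ρ_c / (ρ_m − ρ_c) = 4097 m × 2750 / 640 = 17600 m.
Total thickness = T + h + r = 40200 m + 4097 m + 17600 m = 61900 m.

61900 m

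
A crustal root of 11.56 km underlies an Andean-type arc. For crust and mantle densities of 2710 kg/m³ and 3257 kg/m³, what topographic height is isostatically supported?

In Airy isostatic equilibrium: ρ_c h = (ρ_m − ρ_c) r.
h = r (ρ_m − ρ_c) / ρ_c = 11.56 km × (3257 − 2710) / 2710 = 2.33 km.

2.33 km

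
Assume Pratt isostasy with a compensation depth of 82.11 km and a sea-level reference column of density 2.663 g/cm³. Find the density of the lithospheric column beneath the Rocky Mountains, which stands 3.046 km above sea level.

Pratt balance: ρ_ref D = ρ (D + h).
ρ = ρ_ref D/(D + h) = 2.663 × 82.11 km/(82.11 km + 3.046 km) = 2.57 g/cm³.

2.57 g/cm³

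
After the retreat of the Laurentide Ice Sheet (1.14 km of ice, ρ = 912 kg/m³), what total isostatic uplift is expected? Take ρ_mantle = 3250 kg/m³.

Removing the load lets mantle flow back in; uplift u satisfies ρ_ice t = ρ_m u.
u = t ρ_ice/ρ_m = 1.14 km × 912/3250 = 0.32 km.

0.32 km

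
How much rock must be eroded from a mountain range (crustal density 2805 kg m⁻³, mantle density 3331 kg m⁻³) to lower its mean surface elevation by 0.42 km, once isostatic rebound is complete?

Net drop Δ = e − u = e − e ρ_c/ρ_m = e (ρ_m − ρ_c)/ρ_m.
e = Δ ρ_m/(ρ_m − ρ_c) = 0.42 km × 3331/526 = 2.66 km.

2.66 km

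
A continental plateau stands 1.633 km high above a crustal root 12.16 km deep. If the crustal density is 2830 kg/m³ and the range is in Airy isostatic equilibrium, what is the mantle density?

Airy balance: ρ_c h = (ρ_m − ρ_c) r → ρ_m = ρ_c (1 + h/r).
ρ_m = 2830 × (1 + 1.633 km/12.16 km) = 3210 kg/m³.

3210 kg/m³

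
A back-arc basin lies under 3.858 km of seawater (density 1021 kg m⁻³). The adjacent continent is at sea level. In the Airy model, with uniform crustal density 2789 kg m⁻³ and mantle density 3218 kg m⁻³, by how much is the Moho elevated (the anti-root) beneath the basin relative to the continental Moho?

Balancing pressure at the compensation depth: replacing crust with seawater at the top is compensated by replacing crust with mantle at the base: d (ρ_c − ρ_w) = a (ρ_m − ρ_c).
a = d (ρ_c − ρ_w)/(ρ_m − ρ_c) = 3.858 km × 1768/429 = 15.9 km.

15.9 km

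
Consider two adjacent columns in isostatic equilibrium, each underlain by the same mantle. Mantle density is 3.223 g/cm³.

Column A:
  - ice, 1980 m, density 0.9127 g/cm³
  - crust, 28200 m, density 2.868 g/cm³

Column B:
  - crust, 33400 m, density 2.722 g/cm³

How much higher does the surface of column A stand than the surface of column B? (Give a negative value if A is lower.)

−666 m

For any compensation level in the mantle, the mantle terms cancel and isostasy reduces to e = (Σt_A − Σt_B) − (Σ(ρt)_A − Σ(ρt)_B) / ρ_m.
Σt_A = 30180 m; Σt_B = 33400 m; Σ(ρt)_A = 82684.746; Σ(ρt)_B = 90914.8 (in m·g/cm³).
e = (30180 − 33400) − (82684.746 − 90914.8) / 3.223 = −666 m.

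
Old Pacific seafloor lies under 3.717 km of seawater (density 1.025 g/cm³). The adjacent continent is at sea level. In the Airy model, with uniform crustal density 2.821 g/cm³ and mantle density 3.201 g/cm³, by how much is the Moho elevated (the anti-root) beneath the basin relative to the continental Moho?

By Archimedes' principle applied to the lithosphere: replacing crust with seawater at the top is compensated by replacing crust with mantle at the base: d (ρ_c − ρ_w) = a (ρ_m − ρ_c).
a = d (ρ_c − ρ_w)/(ρ_m − ρ_c) = 3.717 km × 1.796/0.38 = 17.6 km.

17.6 km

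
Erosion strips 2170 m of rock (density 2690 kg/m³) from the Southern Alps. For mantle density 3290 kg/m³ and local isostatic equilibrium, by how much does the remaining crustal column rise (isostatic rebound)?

1770 m

Unloading: uplift u = e ρ_c/ρ_m = 2170 m × 2690/3290 = 1770 m.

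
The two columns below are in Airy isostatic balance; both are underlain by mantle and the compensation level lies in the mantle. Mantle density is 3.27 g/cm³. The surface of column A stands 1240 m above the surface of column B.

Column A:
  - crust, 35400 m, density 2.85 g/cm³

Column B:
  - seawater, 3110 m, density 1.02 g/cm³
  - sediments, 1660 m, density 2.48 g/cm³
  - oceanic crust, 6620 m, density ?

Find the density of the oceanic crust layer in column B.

Take the compensation level at the base of the deeper column (depth z_c below the surface of column A) and equate Σ ρ_i t_i down to z_c; mantle fills any gap and the z_c terms cancel.
Column A: 35400×2.85 + (z_c − 35400)×3.27
Column B: 1240×0 + 3110×1.02 + 1660×2.48 + 6620×ρ + (z_c − 1240 − 11390)×3.27
The z_c×3.27 term appears on both sides and cancels. Collect the known terms of each column as K = Σ(ρt)_known − 3.27 × (depth of known layers): K_A = 100890 − 3.27×35400 = −14868; K_B = 7289 − 3.27×(1240 + 11390) = −34011.1.
Balance: K_A = K_B + 6620×ρ, so ρ = (K_A − K_B)/6620 = 19143.1/6620 = 2.89 g/cm³.

2.89 g/cm³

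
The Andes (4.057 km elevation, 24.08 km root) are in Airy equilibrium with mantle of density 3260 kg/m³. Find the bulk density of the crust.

2790 kg/m³

ρ_c h = (ρ_m − ρ_c) r → ρ_c (h + r) = ρ_m r → ρ_c = ρ_m r / (h + r).
ρ_c = 3260 × 24.08 km / (4.057 km + 24.08 km) = 2790 kg/m³.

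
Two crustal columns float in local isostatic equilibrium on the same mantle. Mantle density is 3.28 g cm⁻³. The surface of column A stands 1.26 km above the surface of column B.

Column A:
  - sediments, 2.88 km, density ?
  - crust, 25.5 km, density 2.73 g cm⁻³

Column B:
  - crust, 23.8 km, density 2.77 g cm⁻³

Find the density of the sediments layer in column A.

Take the compensation level at the base of the deeper column (depth z_c below the surface of column A) and equate Σ ρ_i t_i down to z_c; mantle fills any gap and the z_c terms cancel.
Column A: 2.88×ρ + 25.5×2.73 + (z_c − 28.38)×3.28
Column B: 1.26×0 + 23.8×2.77 + (z_c − 1.26 − 23.8)×3.28
The z_c×3.28 term appears on both sides and cancels. Collect the known terms of each column as K = Σ(ρt)_known − 3.28 × (depth of known layers): K_A = 69.615 − 3.28×28.38 = −23.4714; K_B = 65.926 − 3.28×(1.26 + 23.8) = −16.2708.
Balance: K_A + 2.88×ρ = K_B, so ρ = (K_B − K_A)/2.88 = 7.2006/2.88 = 2.5 g cm⁻³.

2.5 g cm⁻³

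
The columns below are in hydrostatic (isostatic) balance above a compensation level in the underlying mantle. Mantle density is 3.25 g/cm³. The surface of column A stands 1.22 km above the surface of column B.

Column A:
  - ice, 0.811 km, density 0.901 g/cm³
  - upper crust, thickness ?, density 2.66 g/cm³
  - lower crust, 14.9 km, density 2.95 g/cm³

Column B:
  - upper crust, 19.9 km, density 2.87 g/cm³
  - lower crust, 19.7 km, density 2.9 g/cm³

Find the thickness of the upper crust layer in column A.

20.4 km

Take the compensation level at the base of the deeper column (depth z_c below the surface of column A) and equate Σ ρ_i t_i down to z_c; mantle fills any gap and the z_c terms cancel.
Column A: 0.811×0.901 + x×2.66 + 14.9×2.95 + (z_c − 15.711 − x)×3.25
Column B: 1.22×0 + 19.9×2.87 + 19.7×2.9 + (z_c − 1.22 − 39.6)×3.25
The z_c×3.25 term appears on both sides and cancels. Collect the known terms of each column as K = Σ(ρt)_known − 3.25 × (depth of known layers): K_A = 44.685711 − 3.25×15.711 = −6.375039; K_B = 114.243 − 3.25×(1.22 + 39.6) = −18.422.
Balance: K_A − x×(3.25 − 2.66) = K_B, so x = (K_A − K_B)/(3.25 − 2.66) = 12.047/0.59 = 20.4 km.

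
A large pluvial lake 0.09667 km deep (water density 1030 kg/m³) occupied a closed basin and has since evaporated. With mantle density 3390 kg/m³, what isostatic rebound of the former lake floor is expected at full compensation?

0.0294 km

u = d ρ_w/ρ_m = 0.09667 km × 1030/3390 = 0.0294 km.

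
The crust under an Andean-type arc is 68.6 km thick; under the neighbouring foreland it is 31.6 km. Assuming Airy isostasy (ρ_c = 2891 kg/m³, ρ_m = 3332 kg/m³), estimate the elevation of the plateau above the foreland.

Excess crust Δ = 68.6 km − 31.6 km = 37 km, split between elevation h and root r with h + r = Δ.
Airy balance ρ_c h = (ρ_m − ρ_c) r gives r = h ρ_c/(ρ_m − ρ_c), so h (1 + ρ_c/(ρ_m − ρ_c)) = Δ, i.e. h = Δ (ρ_m − ρ_c)/ρ_m.
h = 37 km × 441/3332 = 4.9 km.

4.9 km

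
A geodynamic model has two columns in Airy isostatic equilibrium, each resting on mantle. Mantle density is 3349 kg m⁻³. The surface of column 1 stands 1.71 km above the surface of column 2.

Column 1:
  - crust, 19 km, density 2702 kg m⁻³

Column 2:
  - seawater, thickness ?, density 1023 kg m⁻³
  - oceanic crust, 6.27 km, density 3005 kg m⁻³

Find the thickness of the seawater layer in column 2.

Take the compensation level at the base of the deeper column (depth z_c below the surface of column 1) and equate Σ ρ_i t_i down to z_c; mantle fills any gap and the z_c terms cancel.
Column 1: 19×2702 + (z_c − 19)×3349
Column 2: 1.71×0 + x×1023 + 6.27×3005 + (z_c − 1.71 − 6.27 − x)×3349
The z_c×3349 term appears on both sides and cancels. Collect the known terms of each column as K = Σ(ρt)_known − 3349 × (depth of known layers): K_1 = 51338 − 3349×19 = −12293; K_2 = 18841.35 − 3349×(1.71 + 6.27) = −7883.67.
Balance: K_1 = K_2 − x×(3349 − 1023), so x = (K_2 − K_1)/(3349 − 1023) = 4409.33/2326 = 1.9 km.

1.9 km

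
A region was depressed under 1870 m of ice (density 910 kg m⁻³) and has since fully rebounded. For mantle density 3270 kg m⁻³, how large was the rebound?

520 m

Removing the load lets mantle flow back in; uplift u satisfies ρ_ice t = ρ_m u.
u = t ρ_ice/ρ_m = 1870 m × 910/3270 = 520 m.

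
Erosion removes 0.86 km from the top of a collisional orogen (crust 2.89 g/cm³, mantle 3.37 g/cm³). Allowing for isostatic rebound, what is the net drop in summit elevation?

Rebound u = e ρ_c/ρ_m = 0.86 km × 2.89/3.37 = 0.7375 km.
Net surface drop = e − u = 0.86 km − 0.7375 km = e (ρ_m − ρ_c)/ρ_m = 0.122 km.

0.122 km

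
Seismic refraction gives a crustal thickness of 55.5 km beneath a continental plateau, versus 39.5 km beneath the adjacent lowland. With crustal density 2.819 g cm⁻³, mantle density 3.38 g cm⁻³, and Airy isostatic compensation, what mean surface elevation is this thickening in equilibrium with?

Excess crust Δ = 55.5 km − 39.5 km = 16 km, split between elevation h and root r with h + r = Δ.
Airy balance ρ_c h = (ρ_m − ρ_c) r gives r = h ρ_c/(ρ_m − ρ_c), so h (1 + ρ_c/(ρ_m − ρ_c)) = Δ, i.e. h = Δ (ρ_m − ρ_c)/ρ_m.
h = 16 km × 0.561/3.38 = 2.66 km.

2.66 km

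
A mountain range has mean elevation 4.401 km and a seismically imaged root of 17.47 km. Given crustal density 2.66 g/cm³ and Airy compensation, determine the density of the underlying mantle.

3.33 g/cm³

Airy balance: ρ_c h = (ρ_m − ρ_c) r → ρ_m = ρ_c (1 + h/r).
ρ_m = 2.66 × (1 + 4.401 km/17.47 km) = 3.33 g/cm³.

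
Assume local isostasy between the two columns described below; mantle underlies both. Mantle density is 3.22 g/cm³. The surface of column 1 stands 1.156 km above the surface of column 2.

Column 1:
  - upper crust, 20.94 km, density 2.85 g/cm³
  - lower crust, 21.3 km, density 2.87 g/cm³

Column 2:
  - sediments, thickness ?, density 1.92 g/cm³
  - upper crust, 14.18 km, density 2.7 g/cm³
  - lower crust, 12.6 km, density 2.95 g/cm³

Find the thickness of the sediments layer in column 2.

Take the compensation level at the base of the deeper column (depth z_c below the surface of column 1) and equate Σ ρ_i t_i down to z_c; mantle fills any gap and the z_c terms cancel.
Column 1: 20.94×2.85 + 21.3×2.87 + (z_c − 42.24)×3.22
Column 2: 1.156×0 + x×1.92 + 14.18×2.7 + 12.6×2.95 + (z_c − 1.156 − 26.78 − x)×3.22
The z_c×3.22 term appears on both sides and cancels. Collect the known terms of each column as K = Σ(ρt)_known − 3.22 × (depth of known layers): K_1 = 120.81 − 3.22×42.24 = −15.2028; K_2 = 75.456 − 3.22×(1.156 + 26.78) = −14.49792.
Balance: K_1 = K_2 − x×(3.22 − 1.92), so x = (K_2 − K_1)/(3.22 − 1.92) = 0.70488/1.3 = 0.542 km.

0.542 km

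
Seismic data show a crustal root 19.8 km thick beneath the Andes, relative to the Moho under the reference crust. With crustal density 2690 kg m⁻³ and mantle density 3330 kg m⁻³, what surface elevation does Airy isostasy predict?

In Airy isostatic equilibrium: ρ_c h = (ρ_m − ρ_c) r.
h = r (ρ_m − ρ_c) / ρ_c = 19.8 km × (3330 − 2690) / 2690 = 4.71 km.

4.71 km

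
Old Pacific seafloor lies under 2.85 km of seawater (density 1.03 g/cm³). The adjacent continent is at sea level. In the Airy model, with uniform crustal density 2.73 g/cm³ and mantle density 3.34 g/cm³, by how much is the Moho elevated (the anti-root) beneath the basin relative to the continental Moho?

7.94 km

Equating mass per unit area of the two columns: replacing crust with seawater at the top is compensated by replacing crust with mantle at the base: d (ρ_c − ρ_w) = a (ρ_m − ρ_c).
a = d (ρ_c − ρ_w)/(ρ_m − ρ_c) = 2.85 km × 1.7/0.61 = 7.94 km.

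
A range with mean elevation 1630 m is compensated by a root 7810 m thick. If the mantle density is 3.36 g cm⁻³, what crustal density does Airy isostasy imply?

2.78 g cm⁻³

ρ_c h = (ρ_m − ρ_c) r → ρ_c (h + r) = ρ_m r → ρ_c = ρ_m r / (h + r).
ρ_c = 3.36 × 7810 m / (1630 m + 7810 m) = 2.78 g cm⁻³.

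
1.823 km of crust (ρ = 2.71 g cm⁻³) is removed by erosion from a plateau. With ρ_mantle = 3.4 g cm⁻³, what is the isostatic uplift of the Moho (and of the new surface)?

1.45 km

Unloading: uplift u = e ρ_c/ρ_m = 1.823 km × 2.71/3.4 = 1.45 km.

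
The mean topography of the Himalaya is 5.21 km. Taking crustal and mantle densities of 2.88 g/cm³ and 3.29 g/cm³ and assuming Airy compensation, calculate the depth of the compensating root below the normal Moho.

36.6 km

Equating mass per unit area of the two columns: the weight of the topography is balanced by the buoyancy of the root, ρ_c h = (ρ_m − ρ_c) r.
r = h · ρ_c / (ρ_m − ρ_c) = 5.21 km × 2.88 / (3.29 − 2.88) = 36.6 km.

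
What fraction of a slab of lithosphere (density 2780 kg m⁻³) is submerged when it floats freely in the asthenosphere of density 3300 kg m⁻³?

0.842

Submerged fraction = ρ_obj/ρ_fluid = 2780/3300 = 0.842.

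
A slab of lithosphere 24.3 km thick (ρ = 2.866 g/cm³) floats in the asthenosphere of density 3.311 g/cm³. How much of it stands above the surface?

Floating equilibrium: submerged depth d = t ρ_obj/ρ_fluid = 24.3 km × 2.866/3.311 = 21.03 km.
Freeboard = t − d = 24.3 km − 21.03 km = 3.27 km.

3.27 km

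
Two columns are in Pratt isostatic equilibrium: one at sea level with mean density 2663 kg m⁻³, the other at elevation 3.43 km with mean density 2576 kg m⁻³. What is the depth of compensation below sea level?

102 km

ρ_ref D = ρ (D + h) → D (ρ_ref − ρ) = ρ h.
D = ρ h/(ρ_ref − ρ) = 2576 × 3.43 km/(2663 − 2576) = 102 km.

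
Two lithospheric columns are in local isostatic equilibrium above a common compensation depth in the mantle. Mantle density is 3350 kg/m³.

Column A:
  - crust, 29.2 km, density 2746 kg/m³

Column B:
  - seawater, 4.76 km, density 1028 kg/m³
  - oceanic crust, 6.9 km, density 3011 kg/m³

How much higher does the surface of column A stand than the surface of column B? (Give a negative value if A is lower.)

1.27 km

For any compensation level in the mantle, the mantle terms cancel and isostasy reduces to e = (Σt_A − Σt_B) − (Σ(ρt)_A − Σ(ρt)_B) / ρ_m.
Σt_A = 29.2 km; Σt_B = 11.66 km; Σ(ρt)_A = 80183.2; Σ(ρt)_B = 25669.18 (in km·kg/m³).
e = (29.2 − 11.66) − (80183.2 − 25669.18) / 3350 = 1.27 km.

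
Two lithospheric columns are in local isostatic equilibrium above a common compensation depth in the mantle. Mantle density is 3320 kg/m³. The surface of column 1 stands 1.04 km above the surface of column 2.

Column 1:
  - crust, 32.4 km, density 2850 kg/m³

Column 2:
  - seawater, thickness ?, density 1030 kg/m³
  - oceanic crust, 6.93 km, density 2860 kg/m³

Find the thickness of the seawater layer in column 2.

Take the compensation level at the base of the deeper column (depth z_c below the surface of column 1) and equate Σ ρ_i t_i down to z_c; mantle fills any gap and the z_c terms cancel.
Column 1: 32.4×2850 + (z_c − 32.4)×3320
Column 2: 1.04×0 + x×1030 + 6.93×2860 + (z_c − 1.04 − 6.93 − x)×3320
The z_c×3320 term appears on both sides and cancels. Collect the known terms of each column as K = Σ(ρt)_known − 3320 × (depth of known layers): K_1 = 92340 − 3320×32.4 = −15228; K_2 = 19819.8 − 3320×(1.04 + 6.93) = −6640.6.
Balance: K_1 = K_2 − x×(3320 − 1030), so x = (K_2 − K_1)/(3320 − 1030) = 8587.4/2290 = 3.75 km.

3.75 km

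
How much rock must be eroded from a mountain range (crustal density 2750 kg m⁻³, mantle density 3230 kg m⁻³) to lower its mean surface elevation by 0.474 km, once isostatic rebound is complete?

Net drop Δ = e − u = e − e ρ_c/ρ_m = e (ρ_m − ρ_c)/ρ_m.
e = Δ ρ_m/(ρ_m − ρ_c) = 0.474 km × 3230/480 = 3.19 km.

3.19 km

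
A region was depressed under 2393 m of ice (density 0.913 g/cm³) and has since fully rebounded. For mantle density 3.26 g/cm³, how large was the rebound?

Removing the load lets mantle flow back in; uplift u satisfies ρ_ice t = ρ_m u.
u = t ρ_ice/ρ_m = 2393 m × 0.913/3.26 = 670 m.

670 m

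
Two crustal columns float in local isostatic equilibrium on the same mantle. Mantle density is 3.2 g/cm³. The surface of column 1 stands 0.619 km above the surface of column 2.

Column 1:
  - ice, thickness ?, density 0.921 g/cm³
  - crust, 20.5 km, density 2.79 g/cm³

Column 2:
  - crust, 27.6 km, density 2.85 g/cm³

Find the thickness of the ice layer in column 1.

1.42 km

Take the compensation level at the base of the deeper column (depth z_c below the surface of column 1) and equate Σ ρ_i t_i down to z_c; mantle fills any gap and the z_c terms cancel.
Column 1: x×0.921 + 20.5×2.79 + (z_c − 20.5 − x)×3.2
Column 2: 0.619×0 + 27.6×2.85 + (z_c − 0.619 − 27.6)×3.2
The z_c×3.2 term appears on both sides and cancels. Collect the known terms of each column as K = Σ(ρt)_known − 3.2 × (depth of known layers): K_1 = 57.195 − 3.2×20.5 = −8.405; K_2 = 78.66 − 3.2×(0.619 + 27.6) = −11.6408.
Balance: K_1 − x×(3.2 − 0.921) = K_2, so x = (K_1 − K_2)/(3.2 − 0.921) = 3.2358/2.279 = 1.42 km.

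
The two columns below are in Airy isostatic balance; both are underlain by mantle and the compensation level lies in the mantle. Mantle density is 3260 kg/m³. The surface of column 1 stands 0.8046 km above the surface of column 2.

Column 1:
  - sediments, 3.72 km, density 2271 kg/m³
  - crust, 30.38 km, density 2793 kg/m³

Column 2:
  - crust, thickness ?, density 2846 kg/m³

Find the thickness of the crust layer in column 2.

36.8 km

Take the compensation level at the base of the deeper column (depth z_c below the surface of column 1) and equate Σ ρ_i t_i down to z_c; mantle fills any gap and the z_c terms cancel.
Column 1: 3.72×2271 + 30.38×2793 + (z_c − 34.1)×3260
Column 2: 0.8046×0 + x×2846 + (z_c − 0.8046 − 0 − x)×3260
The z_c×3260 term appears on both sides and cancels. Collect the known terms of each column as K = Σ(ρt)_known − 3260 × (depth of known layers): K_1 = 93299.46 − 3260×34.1 = −17866.54; K_2 = 0 − 3260×(0.8046 + 0) = −2622.996.
Balance: K_1 = K_2 − x×(3260 − 2846), so x = (K_2 − K_1)/(3260 − 2846) = 15243.5/414 = 36.8 km.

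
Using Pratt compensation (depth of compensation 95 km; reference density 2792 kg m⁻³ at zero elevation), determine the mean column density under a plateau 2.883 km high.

Pratt balance: ρ_ref D = ρ (D + h).
ρ = ρ_ref D/(D + h) = 2792 × 95 km/(95 km + 2.883 km) = 2710 kg m⁻³.

2710 kg m⁻³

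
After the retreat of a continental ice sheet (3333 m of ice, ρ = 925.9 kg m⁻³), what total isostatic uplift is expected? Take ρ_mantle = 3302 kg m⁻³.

Removing the load lets mantle flow back in; uplift u satisfies ρ_ice t = ρ_m u.
u = t ρ_ice/ρ_m = 3333 m × 925.9/3302 = 935 m.

935 m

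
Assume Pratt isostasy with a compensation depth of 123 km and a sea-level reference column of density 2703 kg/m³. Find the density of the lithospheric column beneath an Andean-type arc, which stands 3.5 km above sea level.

2630 kg/m³

Pratt balance: ρ_ref D = ρ (D + h).
ρ = ρ_ref D/(D + h) = 2703 × 123 km/(123 km + 3.5 km) = 2630 kg/m³.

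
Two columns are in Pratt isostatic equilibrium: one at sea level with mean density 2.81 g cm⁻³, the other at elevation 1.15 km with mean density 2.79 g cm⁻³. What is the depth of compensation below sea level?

160 km

ρ_ref D = ρ (D + h) → D (ρ_ref − ρ) = ρ h.
D = ρ h/(ρ_ref − ρ) = 2.79 × 1.15 km/(2.81 − 2.79) = 160 km.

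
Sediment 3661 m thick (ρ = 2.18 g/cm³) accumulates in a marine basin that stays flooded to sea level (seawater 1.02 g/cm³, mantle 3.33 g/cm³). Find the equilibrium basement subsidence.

1840 m

Submarine loading: the sediment displaces seawater, and the subsidence is in turn flooded, so s (ρ_m − ρ_w) = t (ρ_sed − ρ_w).
s = 3661 m × (2.18 − 1.02) / (3.33 − 1.02) = 1840 m.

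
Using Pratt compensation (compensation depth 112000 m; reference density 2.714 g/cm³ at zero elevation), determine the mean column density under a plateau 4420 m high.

Pratt balance: ρ_ref D = ρ (D + h).
ρ = ρ_ref D/(D + h) = 2.714 × 112000 m/(112000 m + 4420 m) = 2.61 g/cm³.

2.61 g/cm³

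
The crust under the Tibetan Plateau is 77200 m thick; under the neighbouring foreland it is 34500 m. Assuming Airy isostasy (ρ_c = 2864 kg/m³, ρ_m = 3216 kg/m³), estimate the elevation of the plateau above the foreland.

Excess crust Δ = 77200 m − 34500 m = 42700 m, split between elevation h and root r with h + r = Δ.
Airy balance ρ_c h = (ρ_m − ρ_c) r gives r = h ρ_c/(ρ_m − ρ_c), so h (1 + ρ_c/(ρ_m − ρ_c)) = Δ, i.e. h = Δ (ρ_m − ρ_c)/ρ_m.
h = 42700 m × 352/3216 = 4670 m.

4670 m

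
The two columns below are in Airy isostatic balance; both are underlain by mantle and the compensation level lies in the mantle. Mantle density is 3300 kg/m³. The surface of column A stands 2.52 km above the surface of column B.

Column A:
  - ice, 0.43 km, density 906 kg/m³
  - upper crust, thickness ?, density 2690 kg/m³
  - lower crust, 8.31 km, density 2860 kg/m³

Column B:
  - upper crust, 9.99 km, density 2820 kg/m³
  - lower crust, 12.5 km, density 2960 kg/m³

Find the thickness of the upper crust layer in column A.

20.8 km

Take the compensation level at the base of the deeper column (depth z_c below the surface of column A) and equate Σ ρ_i t_i down to z_c; mantle fills any gap and the z_c terms cancel.
Column A: 0.43×906 + x×2690 + 8.31×2860 + (z_c − 8.74 − x)×3300
Column B: 2.52×0 + 9.99×2820 + 12.5×2960 + (z_c − 2.52 − 22.49)×3300
The z_c×3300 term appears on both sides and cancels. Collect the known terms of each column as K = Σ(ρt)_known − 3300 × (depth of known layers): K_A = 24156.18 − 3300×8.74 = −4685.82; K_B = 65171.8 − 3300×(2.52 + 22.49) = −17361.2.
Balance: K_A − x×(3300 − 2690) = K_B, so x = (K_A − K_B)/(3300 − 2690) = 12675.4/610 = 20.8 km.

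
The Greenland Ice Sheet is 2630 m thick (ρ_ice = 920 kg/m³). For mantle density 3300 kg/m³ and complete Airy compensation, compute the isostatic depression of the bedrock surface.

733 m

By Archimedes' principle applied to the lithosphere: the ice load ρ_ice t is balanced by mantle displaced below, ρ_m s.
s = t ρ_ice / ρ_m = 2630 m × 920/3300 = 733 m.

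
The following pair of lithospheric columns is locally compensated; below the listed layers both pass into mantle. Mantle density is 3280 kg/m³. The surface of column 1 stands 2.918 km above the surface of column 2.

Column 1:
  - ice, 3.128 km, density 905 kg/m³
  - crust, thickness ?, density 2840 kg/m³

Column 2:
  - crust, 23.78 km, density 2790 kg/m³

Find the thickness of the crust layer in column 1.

31.4 km

Take the compensation level at the base of the deeper column (depth z_c below the surface of column 1) and equate Σ ρ_i t_i down to z_c; mantle fills any gap and the z_c terms cancel.
Column 1: 3.128×905 + x×2840 + (z_c − 3.128 − x)×3280
Column 2: 2.918×0 + 23.78×2790 + (z_c − 2.918 − 23.78)×3280
The z_c×3280 term appears on both sides and cancels. Collect the known terms of each column as K = Σ(ρt)_known − 3280 × (depth of known layers): K_1 = 2830.84 − 3280×3.128 = −7429; K_2 = 66346.2 − 3280×(2.918 + 23.78) = −21223.24.
Balance: K_1 − x×(3280 − 2840) = K_2, so x = (K_1 − K_2)/(3280 − 2840) = 13794.2/440 = 31.4 km.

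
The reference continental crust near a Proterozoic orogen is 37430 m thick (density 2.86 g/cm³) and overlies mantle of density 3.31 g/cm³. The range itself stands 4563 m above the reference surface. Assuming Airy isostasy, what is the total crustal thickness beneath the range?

71000 m

Root depth r = h ρ_c / (ρ_m − ρ_c) = 4563 m × 2.86 / 0.45 = 29000 m.
Total thickness = T + h + r = 37430 m + 4563 m + 29000 m = 71000 m.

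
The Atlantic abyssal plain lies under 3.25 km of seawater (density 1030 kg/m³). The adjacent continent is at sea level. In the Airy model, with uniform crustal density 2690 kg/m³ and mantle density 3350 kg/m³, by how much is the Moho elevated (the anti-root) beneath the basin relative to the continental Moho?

By Archimedes' principle applied to the lithosphere: replacing crust with seawater at the top is compensated by replacing crust with mantle at the base: d (ρ_c − ρ_w) = a (ρ_m − ρ_c).
a = d (ρ_c − ρ_w)/(ρ_m − ρ_c) = 3.25 km × 1660/660 = 8.17 km.

8.17 km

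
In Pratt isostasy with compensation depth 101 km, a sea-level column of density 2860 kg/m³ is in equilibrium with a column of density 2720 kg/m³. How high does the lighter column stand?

ρ_ref D = ρ (D + h) → h = D (ρ_ref − ρ)/ρ.
h = 101 km × (2860 − 2720)/2720 = 5.2 km.

5.2 km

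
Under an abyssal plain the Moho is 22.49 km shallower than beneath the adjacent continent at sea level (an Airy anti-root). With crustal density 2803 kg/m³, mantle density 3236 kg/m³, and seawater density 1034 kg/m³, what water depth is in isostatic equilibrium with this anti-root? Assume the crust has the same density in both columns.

5.5 km

Replacing a thickness d of crust by seawater at the top must be balanced by replacing crust with mantle at the base: d (ρ_c − ρ_w) = a (ρ_m − ρ_c).
d = a (ρ_m − ρ_c)/(ρ_c − ρ_w) = 22.49 km × 433/1769 = 5.5 km.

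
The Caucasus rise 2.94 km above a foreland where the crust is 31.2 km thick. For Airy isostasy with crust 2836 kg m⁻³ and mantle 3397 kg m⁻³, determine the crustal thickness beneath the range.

49 km

Root depth r = h ρ_c / (ρ_m − ρ_c) = 2.94 km × 2836 / 561 = 14.86 km.
Total thickness = T + h + r = 31.2 km + 2.94 km + 14.86 km = 49 km.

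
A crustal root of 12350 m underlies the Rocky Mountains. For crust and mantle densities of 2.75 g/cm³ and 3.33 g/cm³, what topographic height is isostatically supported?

2600 m

Equating mass per unit area of the two columns: ρ_c h = (ρ_m − ρ_c) r.
h = r (ρ_m − ρ_c) / ρ_c = 12350 m × (3.33 − 2.75) / 2.75 = 2600 m.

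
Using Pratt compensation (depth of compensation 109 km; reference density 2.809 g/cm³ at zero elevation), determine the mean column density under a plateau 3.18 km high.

2.73 g/cm³

Pratt balance: ρ_ref D = ρ (D + h).
ρ = ρ_ref D/(D + h) = 2.809 × 109 km/(109 km + 3.18 km) = 2.73 g/cm³.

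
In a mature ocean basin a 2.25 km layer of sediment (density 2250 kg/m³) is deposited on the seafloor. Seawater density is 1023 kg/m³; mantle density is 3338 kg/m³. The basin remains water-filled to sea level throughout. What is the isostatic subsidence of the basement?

1.19 km

Submarine loading: the sediment displaces seawater, and the subsidence is in turn flooded, so s (ρ_m − ρ_w) = t (ρ_sed − ρ_w).
s = 2.25 km × (2250 − 1023) / (3338 − 1023) = 1.19 km.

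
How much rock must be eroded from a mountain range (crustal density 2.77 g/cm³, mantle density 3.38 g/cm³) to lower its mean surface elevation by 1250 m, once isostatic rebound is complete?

6930 m

Net drop Δ = e − u = e − e ρ_c/ρ_m = e (ρ_m − ρ_c)/ρ_m.
e = Δ ρ_m/(ρ_m − ρ_c) = 1250 m × 3.38/0.61 = 6930 m.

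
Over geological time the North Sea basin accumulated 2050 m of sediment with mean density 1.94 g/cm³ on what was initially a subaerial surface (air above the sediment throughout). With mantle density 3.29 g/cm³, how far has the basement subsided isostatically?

1210 m

Subaerial load: s = t ρ_sed / ρ_m = 2050 m × 1.94/3.29 = 1210 m.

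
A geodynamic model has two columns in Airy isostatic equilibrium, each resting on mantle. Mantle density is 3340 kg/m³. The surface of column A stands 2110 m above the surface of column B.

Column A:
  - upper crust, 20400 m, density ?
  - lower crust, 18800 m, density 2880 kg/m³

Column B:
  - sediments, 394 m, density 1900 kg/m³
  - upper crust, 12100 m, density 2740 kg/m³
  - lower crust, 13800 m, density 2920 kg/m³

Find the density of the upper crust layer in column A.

2750 kg/m³

Take the compensation level at the base of the deeper column (depth z_c below the surface of column A) and equate Σ ρ_i t_i down to z_c; mantle fills any gap and the z_c terms cancel.
Column A: 20400×ρ + 18800×2880 + (z_c − 39200)×3340
Column B: 2110×0 + 394×1900 + 12100×2740 + 13800×2920 + (z_c − 2110 − 26294)×3340
The z_c×3340 term appears on both sides and cancels. Collect the known terms of each column as K = Σ(ρt)_known − 3340 × (depth of known layers): K_A = 54144000 − 3340×39200 = −76784000; K_B = 74198600 − 3340×(2110 + 26294) = −20670760.
Balance: K_A + 20400×ρ = K_B, so ρ = (K_B − K_A)/20400 = 56113200/20400 = 2750 kg/m³.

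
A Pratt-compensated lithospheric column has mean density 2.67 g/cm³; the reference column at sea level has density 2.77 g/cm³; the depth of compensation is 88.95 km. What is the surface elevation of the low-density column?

ρ_ref D = ρ (D + h) → h = D (ρ_ref − ρ)/ρ.
h = 88.95 km × (2.77 − 2.67)/2.67 = 3.33 km.

3.33 km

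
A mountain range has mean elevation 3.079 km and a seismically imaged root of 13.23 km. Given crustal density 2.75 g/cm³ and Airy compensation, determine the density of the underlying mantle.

3.39 g/cm³

Airy balance: ρ_c h = (ρ_m − ρ_c) r → ρ_m = ρ_c (1 + h/r).
ρ_m = 2.75 × (1 + 3.079 km/13.23 km) = 3.39 g/cm³.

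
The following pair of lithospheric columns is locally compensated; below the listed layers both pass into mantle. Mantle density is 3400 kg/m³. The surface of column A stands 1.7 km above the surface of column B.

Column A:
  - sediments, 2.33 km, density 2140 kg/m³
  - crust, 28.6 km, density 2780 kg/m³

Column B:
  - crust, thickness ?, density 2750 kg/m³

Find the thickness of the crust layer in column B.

Take the compensation level at the base of the deeper column (depth z_c below the surface of column A) and equate Σ ρ_i t_i down to z_c; mantle fills any gap and the z_c terms cancel.
Column A: 2.33×2140 + 28.6×2780 + (z_c − 30.93)×3400
Column B: 1.7×0 + x×2750 + (z_c − 1.7 − 0 − x)×3400
The z_c×3400 term appears on both sides and cancels. Collect the known terms of each column as K = Σ(ρt)_known − 3400 × (depth of known layers): K_A = 84494.2 − 3400×30.93 = −20667.8; K_B = 0 − 3400×(1.7 + 0) = −5780.
Balance: K_A = K_B − x×(3400 − 2750), so x = (K_B − K_A)/(3400 − 2750) = 14887.8/650 = 22.9 km.

22.9 km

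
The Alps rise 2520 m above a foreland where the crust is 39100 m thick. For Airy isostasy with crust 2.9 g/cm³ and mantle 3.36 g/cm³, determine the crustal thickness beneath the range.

57500 m

Root depth r = h ρ_c / (ρ_m − ρ_c) = 2520 m × 2.9 / 0.46 = 15890 m.
Total thickness = T + h + r = 39100 m + 2520 m + 15890 m = 57500 m.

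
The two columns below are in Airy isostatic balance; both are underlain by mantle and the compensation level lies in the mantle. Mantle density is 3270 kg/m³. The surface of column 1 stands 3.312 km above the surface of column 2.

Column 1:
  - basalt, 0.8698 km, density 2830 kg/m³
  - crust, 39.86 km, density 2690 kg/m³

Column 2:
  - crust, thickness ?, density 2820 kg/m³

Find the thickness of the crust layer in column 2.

28.2 km

Take the compensation level at the base of the deeper column (depth z_c below the surface of column 1) and equate Σ ρ_i t_i down to z_c; mantle fills any gap and the z_c terms cancel.
Column 1: 0.8698×2830 + 39.86×2690 + (z_c − 40.7298)×3270
Column 2: 3.312×0 + x×2820 + (z_c − 3.312 − 0 − x)×3270
The z_c×3270 term appears on both sides and cancels. Collect the known terms of each column as K = Σ(ρt)_known − 3270 × (depth of known layers): K_1 = 109684.934 − 3270×40.7298 = −23501.512; K_2 = 0 − 3270×(3.312 + 0) = −10830.24.
Balance: K_1 = K_2 − x×(3270 − 2820), so x = (K_2 − K_1)/(3270 − 2820) = 12671.3/450 = 28.2 km.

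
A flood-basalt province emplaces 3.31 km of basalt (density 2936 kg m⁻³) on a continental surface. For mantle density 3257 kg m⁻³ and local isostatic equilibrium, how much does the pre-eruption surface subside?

2.98 km

Subaerial loading: s = t ρ_load / ρ_m.
s = 3.31 km × 2936/3257 = 2.98 km.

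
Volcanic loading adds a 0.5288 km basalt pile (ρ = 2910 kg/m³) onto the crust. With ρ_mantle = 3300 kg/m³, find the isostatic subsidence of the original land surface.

0.466 km

Subaerial loading: s = t ρ_load / ρ_m.
s = 0.5288 km × 2910/3300 = 0.466 km.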